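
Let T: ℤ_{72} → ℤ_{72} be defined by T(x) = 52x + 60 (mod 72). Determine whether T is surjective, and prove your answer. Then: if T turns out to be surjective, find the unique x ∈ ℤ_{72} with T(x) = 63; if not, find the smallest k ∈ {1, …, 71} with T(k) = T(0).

18

By definition, T is surjective if every y in the codomain equals T(x) for some x in the domain.
Since gcd(52, 72) = 4, we have 52x ≡ 0 (mod 4) for all x, so T(x) ≡ 0 (mod 4).
But 1 ≢ 0 (mod 4), so 1 ∈ ℤ_{72} has no preimage. Thus T is not surjective.
Since T is not surjective, we find the least positive k with T(k) = T(0): this means 52k ≡ 0 (mod 72), i.e. 72 ∣ 52k. Since gcd(52, 72) = 4, dividing through by 4 this holds exactly when 18 ∣ 13k, and as gcd(13, 18) = 1, exactly when 18 ∣ k.
The smallest positive such k is 18.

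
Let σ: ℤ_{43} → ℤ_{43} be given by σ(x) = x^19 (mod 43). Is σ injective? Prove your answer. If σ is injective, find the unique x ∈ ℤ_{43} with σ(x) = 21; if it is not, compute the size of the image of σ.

16

Since 43 is prime, the nonzero elements of ℤ_{43} form a cyclic group of order 42.
As gcd(19, 42) = 1, raising to the 19th power is a bijection on this group: if u^19 ≡ v^19 then (uv^{−1})^19 = 1, and the only element of order dividing gcd(19, 42) = 1 is 1, so u = v.
With σ(0) = 0 this makes σ injective on all of ℤ_{43}, hence bijective (finite equal-size domain and codomain). In particular σ is injective.
Since σ is injective, we find the preimage of 21. The inverse of x ↦ x^19 on (ℤ_{43})^× is x ↦ x^31, because 19·31 = 589 = 14·42 + 1 ≡ 1 (mod 42) and x^{42} = 1 for x ≠ 0 (Fermat). So σ⁻¹(21) = 21^31 mod 43.
Repeated squaring mod 43: 21^1 ≡ 21, 21^2 ≡ 21² = 441 ≡ 11, 21^4 ≡ 11² = 121 ≡ 35, 21^8 ≡ 35² = 1225 ≡ 21, 21^16 ≡ 21² = 441 ≡ 11. Since 31 = 16 + 8 + 4 + 2 + 1, 21^31 ≡ 11·21·35·11·21: 11·21 = 231 ≡ 16, then 16·35 = 560 ≡ 1, then 1·11 = 11, then 11·21 = 231 ≡ 16. So 21^31 ≡ 16 (mod 43).
Hence σ⁻¹(21) = 16.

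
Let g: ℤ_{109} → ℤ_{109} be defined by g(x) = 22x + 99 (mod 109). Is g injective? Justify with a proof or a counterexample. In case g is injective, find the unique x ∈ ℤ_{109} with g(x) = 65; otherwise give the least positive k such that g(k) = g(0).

48

If g(a) = g(b), then 22a ≡ 22b (mod 109). Because gcd(22, 109) = 1, we may cancel 22 to get a ≡ b (mod 109).
So g is injective.
We now compute 22⁻¹ mod 109 explicitly. Euclid's algorithm: 109 = 4·22 + 21, 22 = 1·21 + 1; back-substituting gives 1 = 5·22 − 1·109, so 22⁻¹ ≡ 5 (mod 109).
Since g is injective, we find g⁻¹(65): we need 22x ≡ 65 − 99 ≡ 75 (mod 109). Using 22⁻¹ = 5: x ≡ 5·75 = 375 = 3·109 + 48, so x = 48.
Check: g(48) = 22·48 + 99 = 1155 = 10·109 + 65 ≡ 65 (mod 109).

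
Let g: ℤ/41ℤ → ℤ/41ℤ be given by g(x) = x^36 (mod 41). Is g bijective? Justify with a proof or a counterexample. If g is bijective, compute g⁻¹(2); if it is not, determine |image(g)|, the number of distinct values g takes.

g(4): Repeated squaring mod 41: 4^1 ≡ 4, 4^2 ≡ 4² = 16, 4^4 ≡ 16² = 256 ≡ 10, 4^8 ≡ 10² = 100 ≡ 18, 4^16 ≡ 18² = 324 ≡ 37, 4^32 ≡ 37² = 1369 ≡ 16. Since 36 = 32 + 4, 4^36 ≡ 16·10: 16·10 = 160 ≡ 37. So 4^36 ≡ 37 (mod 41).
g(5): Repeated squaring mod 41: 5^1 ≡ 5, 5^2 ≡ 5² = 25, 5^4 ≡ 25² = 625 ≡ 10, 5^8 ≡ 10² = 100 ≡ 18, 5^16 ≡ 18² = 324 ≡ 37, 5^32 ≡ 37² = 1369 ≡ 16. Since 36 = 32 + 4, 5^36 ≡ 16·10: 16·10 = 160 ≡ 37. So 5^36 ≡ 37 (mod 41).
So g(4) = g(5) = 37 while 4 ≠ 5, thus g is not injective, hence not bijective.
Since g is not bijective, we determine |image(g)|. Computing x^36 mod 41 for each x (by repeated squaring, reducing mod 41 at every step), the values g(0), g(1), …, g(40) are: 0, 1, 18, 40, 37, 37, 23, 25, 10, 1, 10, 31, 4, 23, 40, 4, 16, 31, 18, 25, 16, 16, 25, 18, 31, 16, 4, 40, 23, 4, 31, 10, 1, 10, 25, 23, 37, 37, 40, 18, 1.
The distinct values are {0, 1, 4, 10, 16, 18, 23, 25, 31, 37, 40}; there are 11 of them.

11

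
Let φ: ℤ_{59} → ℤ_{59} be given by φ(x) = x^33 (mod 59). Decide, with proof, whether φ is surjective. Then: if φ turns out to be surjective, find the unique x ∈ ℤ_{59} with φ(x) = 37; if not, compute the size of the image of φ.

Since 59 is prime, the nonzero elements of ℤ_{59} form a cyclic group of order 58.
As gcd(33, 58) = 1, raising to the 33rd power is a bijection on this group: if x_1^33 ≡ x_2^33 then (x_1x_2^{−1})^33 = 1, and the only element of order dividing gcd(33, 58) = 1 is 1, so x_1 = x_2.
With φ(0) = 0 this makes φ injective on all of ℤ_{59}, hence bijective (finite equal-size domain and codomain). In particular φ is surjective.
Since φ is surjective, we find the preimage of 37. The inverse of x ↦ x^33 on (ℤ_{59})^× is x ↦ x^51, because 33·51 = 1683 = 29·58 + 1 ≡ 1 (mod 58) and x^{58} = 1 for x ≠ 0 (Fermat). So φ⁻¹(37) = 37^51 mod 59.
Repeated squaring mod 59: 37^1 ≡ 37, 37^2 ≡ 37² = 1369 ≡ 12, 37^4 ≡ 12² = 144 ≡ 26, 37^8 ≡ 26² = 676 ≡ 27, 37^16 ≡ 27² = 729 ≡ 21, 37^32 ≡ 21² = 441 ≡ 28. Since 51 = 32 + 16 + 2 + 1, 37^51 ≡ 28·21·12·37: 28·21 = 588 ≡ 57, then 57·12 = 684 ≡ 35, then 35·37 = 1295 ≡ 56. So 37^51 ≡ 56 (mod 59).
Hence φ⁻¹(37) = 56.

56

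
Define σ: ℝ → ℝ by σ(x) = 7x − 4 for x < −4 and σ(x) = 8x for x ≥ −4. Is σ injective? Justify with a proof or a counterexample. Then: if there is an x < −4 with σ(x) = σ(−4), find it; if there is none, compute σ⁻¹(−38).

-34/7

Both pieces are strictly increasing (slopes 7 and 8), so each is injective on its own interval.
The left piece maps (−∞, −4) onto (−∞, −32); the right piece maps [−4, ∞) onto [−32, ∞).
These images are disjoint, so no value is attained by both pieces. Hence σ is injective.
Because the two images are disjoint, no x < −4 has σ(x) = σ(−4), so we compute σ⁻¹(−38): −38 lies in (−∞, −32), so solve 7x − 4 = −38: x = (−38 + 4)/7 = −34/7.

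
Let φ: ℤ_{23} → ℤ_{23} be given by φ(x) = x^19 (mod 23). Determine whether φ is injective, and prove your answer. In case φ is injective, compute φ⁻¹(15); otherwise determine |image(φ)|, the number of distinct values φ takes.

11

Since 23 is prime, the nonzero elements of ℤ_{23} form a cyclic group of order 22.
As gcd(19, 22) = 1, raising to the 19th power is a bijection on this group: if x_1^19 ≡ x_2^19 then (x_1x_2^{−1})^19 = 1, and the only element of order dividing gcd(19, 22) = 1 is 1, so x_1 = x_2.
With φ(0) = 0 this makes φ injective on all of ℤ_{23}, hence bijective (finite equal-size domain and codomain). In particular φ is injective.
Since φ is injective, we find the preimage of 15. The inverse of x ↦ x^19 on (ℤ_{23})^× is x ↦ x^7, because 19·7 = 133 = 6·22 + 1 ≡ 1 (mod 22) and x^{22} = 1 for x ≠ 0 (Fermat). So φ⁻¹(15) = 15^7 mod 23.
Repeated squaring mod 23: 15^1 ≡ 15, 15^2 ≡ 15² = 225 ≡ 18, 15^4 ≡ 18² = 324 ≡ 2. Since 7 = 4 + 2 + 1, 15^7 ≡ 2·18·15: 2·18 = 36 ≡ 13, then 13·15 = 195 ≡ 11. So 15^7 ≡ 11 (mod 23).
Hence φ⁻¹(15) = 11.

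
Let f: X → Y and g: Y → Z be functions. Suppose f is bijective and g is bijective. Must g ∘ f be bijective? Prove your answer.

Injectivity: if g(f(s)) = g(f(t)) then f(s) = f(t) (g injective) so s = t (f injective).
Surjectivity: for c ∈ Z pick b with g(b) = c, then a with f(a) = b; then (g ∘ f)(a) = c.
So g ∘ f is bijective.

bijective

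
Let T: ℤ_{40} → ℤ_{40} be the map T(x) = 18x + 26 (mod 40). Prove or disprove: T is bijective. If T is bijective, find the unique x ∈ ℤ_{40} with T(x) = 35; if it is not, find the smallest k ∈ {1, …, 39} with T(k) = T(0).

We have gcd(18, 40) = 2 > 1. Taking u = 0 and v = 20: T(0) = 26 and T(20) = 18·20 + 26 = 386 ≡ 26 (mod 40).
So T(0) = T(20) while 0 ≠ 20, thus T is not injective, hence not bijective.
Since T is not bijective, we find the least positive k with T(k) = T(0): this means 18k ≡ 0 (mod 40), i.e. 40 ∣ 18k. Since gcd(18, 40) = 2, dividing through by 2 this holds exactly when 20 ∣ 9k, and as gcd(9, 20) = 1, exactly when 20 ∣ k.
The smallest positive such k is 20.

20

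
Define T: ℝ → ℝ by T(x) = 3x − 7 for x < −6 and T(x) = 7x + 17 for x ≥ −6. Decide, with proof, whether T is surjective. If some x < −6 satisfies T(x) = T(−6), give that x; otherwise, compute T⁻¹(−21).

-38/7

Both pieces are strictly increasing (slopes 3 and 7), so each is injective on its own interval.
The left piece maps (−∞, −6) onto (−∞, −25); the right piece maps [−6, ∞) onto [−25, ∞).
These images together cover ℝ, so T is surjective.
Because the two images are disjoint, no x < −6 has T(x) = T(−6), so we compute T⁻¹(−21): −21 lies in [−25, ∞), so solve 7x + 17 = −21: x = (−21 − 17)/7 = −38/7.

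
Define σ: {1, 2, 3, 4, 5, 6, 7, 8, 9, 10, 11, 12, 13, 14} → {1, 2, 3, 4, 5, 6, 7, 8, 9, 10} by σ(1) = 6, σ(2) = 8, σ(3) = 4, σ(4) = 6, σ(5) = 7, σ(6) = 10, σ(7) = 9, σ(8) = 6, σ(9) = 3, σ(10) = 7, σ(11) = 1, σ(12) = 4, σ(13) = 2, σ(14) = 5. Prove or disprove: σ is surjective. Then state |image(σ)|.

Every element of the codomain has a preimage: 1 = σ(11), 2 = σ(13), 3 = σ(9), 4 = σ(3), 5 = σ(14), 6 = σ(1), 7 = σ(5), 8 = σ(2), 9 = σ(7), 10 = σ(6).
Therefore σ is surjective.
The image of σ is {1, 2, 3, 4, 5, 6, 7, 8, 9, 10}, which has 10 elements.

10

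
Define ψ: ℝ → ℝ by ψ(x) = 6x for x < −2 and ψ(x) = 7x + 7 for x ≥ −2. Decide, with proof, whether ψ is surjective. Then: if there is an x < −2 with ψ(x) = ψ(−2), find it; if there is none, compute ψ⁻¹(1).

-6/7

Both pieces are strictly increasing (slopes 6 and 7), so each is injective on its own interval.
The left piece maps (−∞, −2) onto (−∞, −12); the right piece maps [−2, ∞) onto [−7, ∞).
The union (−∞, −12) ∪ [−7, ∞) omits the interval between −12 and −7; in particular −12 has no preimage. So ψ is not surjective.
Because the two images are disjoint, no x < −2 has ψ(x) = ψ(−2), so we compute ψ⁻¹(1): 1 lies in [−7, ∞), so solve 7x + 7 = 1: x = (1 − 7)/7 = −6/7.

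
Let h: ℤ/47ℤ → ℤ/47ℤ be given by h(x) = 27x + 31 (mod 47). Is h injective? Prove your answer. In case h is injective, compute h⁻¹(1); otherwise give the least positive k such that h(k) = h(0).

Recall: injectivity means: for all u, v in the domain, h(u) = h(v) implies u = v.
Suppose h(u) = h(v) in ℤ/47ℤ. Then 27u + 31 ≡ 27v + 31 (mod 47), hence 27(u − v) ≡ 0 (mod 47).
Since gcd(27, 47) = 1, 27 is invertible modulo 47, therefore u − v ≡ 0 (mod 47), i.e. u = v.
So h is injective.
We now compute 27⁻¹ mod 47 explicitly. Euclid's algorithm: 47 = 1·27 + 20, 27 = 1·20 + 7, 20 = 2·7 + 6, 7 = 1·6 + 1; back-substituting gives 1 = 7·27 − 4·47, so 27⁻¹ ≡ 7 (mod 47).
Since h is injective, we find h⁻¹(1): we need 27x ≡ 1 − 31 ≡ 17 (mod 47). Using 27⁻¹ = 7: x ≡ 7·17 = 119 = 2·47 + 25, so x = 25.
Check: h(25) = 27·25 + 31 = 706 = 15·47 + 1 ≡ 1 (mod 47).

25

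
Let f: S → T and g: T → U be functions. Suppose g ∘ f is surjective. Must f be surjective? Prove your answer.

No. Take S = {1}, T = {1, 2, 3, 4}, U = {1}, f(a) = 1 for every a ∈ S, and g(b) = 1 for every b ∈ T.
Then g ∘ f is surjective onto {1}, but 4 ∈ T has no preimage under f, so f is not surjective.

not surjective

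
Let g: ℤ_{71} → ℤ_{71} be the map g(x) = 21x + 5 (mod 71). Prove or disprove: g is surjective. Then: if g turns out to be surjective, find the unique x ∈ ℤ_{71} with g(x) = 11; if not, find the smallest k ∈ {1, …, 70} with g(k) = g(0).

Since gcd(21, 71) = 1, 21 is invertible modulo 71. Euclid's algorithm: 71 = 3·21 + 8, 21 = 2·8 + 5, 8 = 1·5 + 3, 5 = 1·3 + 2, 3 = 1·2 + 1; back-substituting gives 1 = 44·21 − 13·71, so 21⁻¹ ≡ 44 (mod 71).
For any y ∈ ℤ_{71}, x = 44(y − 5) mod 71 satisfies g(x) = 21·44(y − 5) + 5 ≡ y (since 21·44 ≡ 1 mod 71). So every y has a preimage.
Therefore g is surjective.
Since g is surjective, we compute g⁻¹(11): solve 21x + 5 ≡ 11 (mod 71), i.e. 21x ≡ 6 (mod 71).
Multiplying by 21⁻¹ = 44 gives x ≡ 44·6 = 264 = 3·71 + 51 ≡ 51 (mod 71).
Check: g(51) = 21·51 + 5 = 1076 = 15·71 + 11 ≡ 11 (mod 71).

51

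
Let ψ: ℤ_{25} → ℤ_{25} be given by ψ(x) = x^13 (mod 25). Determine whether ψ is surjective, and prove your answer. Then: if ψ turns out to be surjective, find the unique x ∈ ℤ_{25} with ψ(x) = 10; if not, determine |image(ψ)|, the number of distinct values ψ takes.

ψ(0) = 0^13 = 0.
ψ(5): Repeated squaring mod 25: 5^1 ≡ 5, 5^2 ≡ 5² = 25 ≡ 0, 5^4 ≡ 0² = 0, 5^8 ≡ 0² = 0. Since 13 = 8 + 4 + 1, 5^13 ≡ 0·0·5: 0·0 = 0, then 0·5 = 0. So 5^13 ≡ 0 (mod 25).
So ψ(0) = ψ(5) = 0 while 0 ≠ 5, so ψ is not injective.
A non-injective map from the 25-element set ℤ_{25} to itself takes at most 24 distinct values, so it cannot be surjective. Hence ψ is not surjective.
Since ψ is not surjective, we determine |image(ψ)|. Computing x^13 mod 25 for each x (by repeated squaring, reducing mod 25 at every step), the values ψ(0), ψ(1), …, ψ(24) are: 0, 1, 17, 23, 14, 0, 16, 7, 13, 4, 0, 6, 22, 3, 19, 0, 21, 12, 18, 9, 0, 11, 2, 8, 24.
The distinct values are {0, 1, 2, 3, 4, 6, 7, 8, 9, 11, 12, 13, 14, 16, 17, 18, 19, 21, 22, 23, 24}; there are 21 of them.

21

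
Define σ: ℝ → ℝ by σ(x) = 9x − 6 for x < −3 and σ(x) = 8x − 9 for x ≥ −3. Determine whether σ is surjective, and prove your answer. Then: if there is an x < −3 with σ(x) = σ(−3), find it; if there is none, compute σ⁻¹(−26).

-17/8

Both pieces are strictly increasing (slopes 9 and 8), so each is injective on its own interval.
The left piece maps (−∞, −3) onto (−∞, −33); the right piece maps [−3, ∞) onto [−33, ∞).
These images together cover ℝ, so σ is surjective.
Because the two images are disjoint, no x < −3 has σ(x) = σ(−3), so we compute σ⁻¹(−26): −26 lies in [−33, ∞), so solve 8x − 9 = −26: x = (−26 + 9)/8 = −17/8.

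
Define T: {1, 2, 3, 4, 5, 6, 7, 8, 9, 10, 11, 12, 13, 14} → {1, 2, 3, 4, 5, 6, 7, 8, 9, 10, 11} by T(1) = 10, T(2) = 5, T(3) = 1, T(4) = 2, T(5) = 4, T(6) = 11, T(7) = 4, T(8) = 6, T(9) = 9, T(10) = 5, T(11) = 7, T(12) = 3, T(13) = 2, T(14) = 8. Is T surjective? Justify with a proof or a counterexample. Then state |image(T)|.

Every element of the codomain has a preimage: 1 = T(3), 2 = T(4), 3 = T(12), 4 = T(5), 5 = T(2), 6 = T(8), 7 = T(11), 8 = T(14), 9 = T(9), 10 = T(1), 11 = T(6).
Thus T is surjective.
The image of T is {1, 2, 3, 4, 5, 6, 7, 8, 9, 10, 11}, which has 11 elements.

11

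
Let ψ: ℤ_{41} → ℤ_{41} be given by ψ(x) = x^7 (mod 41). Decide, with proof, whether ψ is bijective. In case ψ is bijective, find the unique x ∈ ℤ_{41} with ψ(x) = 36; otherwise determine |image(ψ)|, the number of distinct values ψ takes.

Since 41 is prime, the nonzero elements of ℤ_{41} form a cyclic group of order 40.
As gcd(7, 40) = 1, raising to the 7th power is a bijection on this group: if a^7 ≡ b^7 then (ab^{−1})^7 = 1, and the only element of order dividing gcd(7, 40) = 1 is 1, so a = b.
With ψ(0) = 0 this makes ψ injective on all of ℤ_{41}, hence bijective (finite equal-size domain and codomain). In particular ψ is bijective.
Since ψ is bijective, we find the preimage of 36. The inverse of x ↦ x^7 on (ℤ_{41})^× is x ↦ x^23, because 7·23 = 161 = 4·40 + 1 ≡ 1 (mod 40) and x^{40} = 1 for x ≠ 0 (Fermat). So ψ⁻¹(36) = 36^23 mod 41.
Repeated squaring mod 41: 36^1 ≡ 36, 36^2 ≡ 36² = 1296 ≡ 25, 36^4 ≡ 25² = 625 ≡ 10, 36^8 ≡ 10² = 100 ≡ 18, 36^16 ≡ 18² = 324 ≡ 37. Since 23 = 16 + 4 + 2 + 1, 36^23 ≡ 37·10·25·36: 37·10 = 370 ≡ 1, then 1·25 = 25, then 25·36 = 900 ≡ 39. So 36^23 ≡ 39 (mod 41).
Hence ψ⁻¹(36) = 39.

39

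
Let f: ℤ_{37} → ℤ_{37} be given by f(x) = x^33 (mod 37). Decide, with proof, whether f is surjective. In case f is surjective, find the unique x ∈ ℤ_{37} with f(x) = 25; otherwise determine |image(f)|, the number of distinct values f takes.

13

f(3): Repeated squaring mod 37: 3^1 ≡ 3, 3^2 ≡ 3² = 9, 3^4 ≡ 9² = 81 ≡ 7, 3^8 ≡ 7² = 49 ≡ 12, 3^16 ≡ 12² = 144 ≡ 33, 3^32 ≡ 33² = 1089 ≡ 16. Since 33 = 32 + 1, 3^33 ≡ 16·3: 16·3 = 48 ≡ 11. So 3^33 ≡ 11 (mod 37).
f(4): Repeated squaring mod 37: 4^1 ≡ 4, 4^2 ≡ 4² = 16, 4^4 ≡ 16² = 256 ≡ 34, 4^8 ≡ 34² = 1156 ≡ 9, 4^16 ≡ 9² = 81 ≡ 7, 4^32 ≡ 7² = 49 ≡ 12. Since 33 = 32 + 1, 4^33 ≡ 12·4: 12·4 = 48 ≡ 11. So 4^33 ≡ 11 (mod 37).
So f(3) = f(4) = 11 while 3 ≠ 4, therefore f is not injective.
A non-injective map from the 37-element set ℤ_{37} to itself takes at most 36 distinct values, so it cannot be surjective. Thus f is not surjective.
Since f is not surjective, we determine |image(f)|. Computing x^33 mod 37 for each x (by repeated squaring, reducing mod 37 at every step), the values f(0), f(1), …, f(36) are: 0, 1, 14, 11, 11, 8, 6, 26, 6, 10, 1, 36, 10, 8, 31, 14, 10, 23, 29, 8, 14, 27, 23, 6, 29, 27, 1, 36, 27, 31, 11, 31, 29, 26, 26, 23, 36.
The distinct values are {0, 1, 6, 8, 10, 11, 14, 23, 26, 27, 29, 31, 36}; there are 13 of them.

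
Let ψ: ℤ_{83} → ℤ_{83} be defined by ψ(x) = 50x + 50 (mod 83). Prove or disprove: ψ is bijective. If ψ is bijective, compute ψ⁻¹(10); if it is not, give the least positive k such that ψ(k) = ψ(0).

By definition, ψ is injective if ψ(x_1) = ψ(x_2) implies x_1 = x_2.
If ψ(x_1) = ψ(x_2), then 50x_1 ≡ 50x_2 (mod 83). Because gcd(50, 83) = 1, we may cancel 50 to get x_1 ≡ x_2 (mod 83).
We now compute 50⁻¹ mod 83 explicitly. Euclid's algorithm: 83 = 1·50 + 33, 50 = 1·33 + 17, 33 = 1·17 + 16, 17 = 1·16 + 1; back-substituting gives 1 = 5·50 − 3·83, so 50⁻¹ ≡ 5 (mod 83).
For any y ∈ ℤ_{83}, x = 5(y − 50) mod 83 satisfies ψ(x) = 50·5(y − 50) + 50 ≡ y (since 50·5 ≡ 1 mod 83). So every y has a preimage.
Hence ψ is bijective.
Since ψ is bijective, we compute ψ⁻¹(10): solve 50x + 50 ≡ 10 (mod 83), i.e. 50x ≡ 43 (mod 83).
Multiplying by 50⁻¹ = 5 gives x ≡ 5·43 = 215 = 2·83 + 49 ≡ 49 (mod 83).
Check: ψ(49) = 50·49 + 50 = 2500 = 30·83 + 10 ≡ 10 (mod 83).

49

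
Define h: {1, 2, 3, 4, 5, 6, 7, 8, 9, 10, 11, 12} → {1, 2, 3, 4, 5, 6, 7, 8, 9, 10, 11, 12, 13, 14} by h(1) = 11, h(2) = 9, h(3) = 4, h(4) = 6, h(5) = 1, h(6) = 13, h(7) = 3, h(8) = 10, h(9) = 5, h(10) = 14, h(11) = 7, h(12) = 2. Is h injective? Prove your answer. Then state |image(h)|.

The values h(1), …, h(12) are 11, 9, 4, 6, 1, 13, 3, 10, 5, 14, 7, 2 — all distinct.
So h(x_1) = h(x_2) only when x_1 = x_2, and h is injective.
The image of h is {1, 2, 3, 4, 5, 6, 7, 9, 10, 11, 13, 14}, which has 12 elements.

12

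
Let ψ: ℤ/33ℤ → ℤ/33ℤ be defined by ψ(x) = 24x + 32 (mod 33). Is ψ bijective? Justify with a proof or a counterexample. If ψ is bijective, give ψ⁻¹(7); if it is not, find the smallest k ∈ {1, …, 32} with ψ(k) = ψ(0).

11

We have gcd(24, 33) = 3 > 1. Taking s = 0 and t = 11: ψ(0) = 32 and ψ(11) = 24·11 + 32 = 296 ≡ 32 (mod 33).
So ψ(0) = ψ(11) while 0 ≠ 11, so ψ is not injective, hence not bijective.
Since ψ is not bijective, we find the least positive k with ψ(k) = ψ(0): this means 24k ≡ 0 (mod 33), i.e. 33 ∣ 24k. Since gcd(24, 33) = 3, dividing through by 3 this holds exactly when 11 ∣ 8k, and as gcd(8, 11) = 1, exactly when 11 ∣ k.
The smallest positive such k is 11.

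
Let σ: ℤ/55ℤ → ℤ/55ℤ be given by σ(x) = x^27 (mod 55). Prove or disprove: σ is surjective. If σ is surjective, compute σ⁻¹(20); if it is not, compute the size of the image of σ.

Computing x^27 mod 55 for each x (by repeated squaring, reducing mod 55 at every step), the values σ(0), σ(1), …, σ(54) are: 0, 1, 18, 42, 49, 25, 41, 28, 2, 4, 10, 11, 23, 7, 9, 5, 36, 8, 17, 24, 15, 21, 33, 12, 29, 20, 16, 3, 52, 39, 35, 26, 43, 22, 34, 40, 31, 38, 47, 19, 50, 46, 48, 32, 44, 45, 51, 53, 27, 14, 30, 6, 13, 37, 54.
Every element of ℤ/55ℤ appears exactly once in this list, so σ is a bijection, and in particular surjective.
Since σ is surjective, we read off the preimage of 20 from the same table: σ(25) = 20, so σ⁻¹(20) = 25.

25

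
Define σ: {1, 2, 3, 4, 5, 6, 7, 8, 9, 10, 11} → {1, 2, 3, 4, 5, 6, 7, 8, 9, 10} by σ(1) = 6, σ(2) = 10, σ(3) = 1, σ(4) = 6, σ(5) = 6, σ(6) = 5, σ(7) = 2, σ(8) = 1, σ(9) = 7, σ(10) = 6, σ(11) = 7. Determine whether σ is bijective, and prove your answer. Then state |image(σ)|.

6

σ(1) = 6 = σ(4) with 1 ≠ 4, so σ is not injective, hence not bijective.
The image of σ is {1, 2, 5, 6, 7, 10}, which has 6 elements.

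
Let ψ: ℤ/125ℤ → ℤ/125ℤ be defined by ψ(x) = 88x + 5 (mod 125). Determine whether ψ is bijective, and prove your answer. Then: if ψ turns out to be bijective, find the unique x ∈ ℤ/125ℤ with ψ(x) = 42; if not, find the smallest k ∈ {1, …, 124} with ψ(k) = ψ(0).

Recall: ψ is injective if ψ(s) = ψ(t) implies s = t.
If ψ(s) = ψ(t), then 88s ≡ 88t (mod 125). Because gcd(88, 125) = 1, we may cancel 88 to get s ≡ t (mod 125).
We now compute 88⁻¹ mod 125 explicitly. Euclid's algorithm: 125 = 1·88 + 37, 88 = 2·37 + 14, 37 = 2·14 + 9, 14 = 1·9 + 5, 9 = 1·5 + 4, 5 = 1·4 + 1; back-substituting gives 1 = 27·88 − 19·125, so 88⁻¹ ≡ 27 (mod 125).
Then y ↦ 27(y − 5) is a two-sided inverse to ψ, so every y ∈ ℤ/125ℤ has a preimage.
Thus ψ is bijective.
Since ψ is bijective, we compute ψ⁻¹(42): solve 88x + 5 ≡ 42 (mod 125), i.e. 88x ≡ 37 (mod 125).
Multiplying by 88⁻¹ = 27 gives x ≡ 27·37 = 999 = 7·125 + 124 ≡ 124 (mod 125).
Check: ψ(124) = 88·124 + 5 = 10917 = 87·125 + 42 ≡ 42 (mod 125).

124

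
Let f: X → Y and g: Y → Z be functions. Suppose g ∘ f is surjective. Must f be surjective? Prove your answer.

not surjective

No. Take X = {1}, Y = {1, 2, 3}, Z = {1}, f(a) = 1 for every a ∈ X, and g(b) = 1 for every b ∈ Y.
Then g ∘ f is surjective onto {1}, but 3 ∈ Y has no preimage under f, so f is not surjective.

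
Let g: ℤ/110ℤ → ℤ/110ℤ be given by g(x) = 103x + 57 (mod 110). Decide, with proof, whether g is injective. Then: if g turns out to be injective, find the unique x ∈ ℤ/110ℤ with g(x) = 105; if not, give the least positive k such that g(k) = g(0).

56

If g(u) = g(v), then 103u ≡ 103v (mod 110). Because gcd(103, 110) = 1, we may cancel 103 to get u ≡ v (mod 110).
Hence g is injective.
We now compute 103⁻¹ mod 110 explicitly. Euclid's algorithm: 110 = 1·103 + 7, 103 = 14·7 + 5, 7 = 1·5 + 2, 5 = 2·2 + 1; back-substituting gives 1 = 47·103 − 44·110, so 103⁻¹ ≡ 47 (mod 110).
Since g is injective, we find g⁻¹(105): we need 103x ≡ 105 − 57 ≡ 48 (mod 110). Using 103⁻¹ = 47: x ≡ 47·48 = 2256 = 20·110 + 56, so x = 56.
Check: g(56) = 103·56 + 57 = 5825 = 52·110 + 105 ≡ 105 (mod 110).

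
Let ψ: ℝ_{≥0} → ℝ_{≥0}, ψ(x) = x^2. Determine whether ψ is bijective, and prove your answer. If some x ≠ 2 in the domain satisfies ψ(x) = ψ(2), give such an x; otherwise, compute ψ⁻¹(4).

On ℝ_{≥0}, x ↦ x^2 is strictly increasing (injective) and for any y ∈ ℝ_{≥0} the 2nd root y^{1/2} lies in ℝ_{≥0} (surjective). So ψ is bijective.
Since x ↦ x^2 is strictly increasing on ℝ_{≥0}, it is injective there, so no x ≠ 2 in the domain has ψ(x) = ψ(2). We therefore compute ψ⁻¹(4) = 4^{1/2} = 2 (indeed 2^2 = 4).

2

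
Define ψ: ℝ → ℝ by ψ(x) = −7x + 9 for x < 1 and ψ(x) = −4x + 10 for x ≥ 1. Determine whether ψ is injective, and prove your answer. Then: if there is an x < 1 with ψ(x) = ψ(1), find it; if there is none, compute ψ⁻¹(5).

Both pieces are strictly decreasing (slopes −7 and −4), so each is injective on its own interval.
The left piece maps (−∞, 1) onto (2, ∞); the right piece maps [1, ∞) onto (−∞, 6].
These images overlap. In particular ψ(1) = 6 (right piece), and solving −7x + 9 = 6 on the left piece gives x = 3/7 < 1.
So ψ(3/7) = ψ(1) with 3/7 ≠ 1, and ψ is not injective. This x = 3/7 is the requested value below 1.

3/7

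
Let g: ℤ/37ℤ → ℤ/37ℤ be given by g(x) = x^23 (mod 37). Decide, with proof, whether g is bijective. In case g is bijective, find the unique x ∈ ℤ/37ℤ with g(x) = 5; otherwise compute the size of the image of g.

Since 37 is prime, the nonzero elements of ℤ/37ℤ form a cyclic group of order 36.
As gcd(23, 36) = 1, raising to the 23rd power is a bijection on this group: if s^23 ≡ t^23 then (st^{−1})^23 = 1, and the only element of order dividing gcd(23, 36) = 1 is 1, so s = t.
With g(0) = 0 this makes g injective on all of ℤ/37ℤ, hence bijective (finite equal-size domain and codomain). In particular g is bijective.
Since g is bijective, we find the preimage of 5. The inverse of x ↦ x^23 on (ℤ/37ℤ)^× is x ↦ x^11, because 23·11 = 253 = 7·36 + 1 ≡ 1 (mod 36) and x^{36} = 1 for x ≠ 0 (Fermat). So g⁻¹(5) = 5^11 mod 37.
Repeated squaring mod 37: 5^1 ≡ 5, 5^2 ≡ 5² = 25, 5^4 ≡ 25² = 625 ≡ 33, 5^8 ≡ 33² = 1089 ≡ 16. Since 11 = 8 + 2 + 1, 5^11 ≡ 16·25·5: 16·25 = 400 ≡ 30, then 30·5 = 150 ≡ 2. So 5^11 ≡ 2 (mod 37).
Hence g⁻¹(5) = 2.

2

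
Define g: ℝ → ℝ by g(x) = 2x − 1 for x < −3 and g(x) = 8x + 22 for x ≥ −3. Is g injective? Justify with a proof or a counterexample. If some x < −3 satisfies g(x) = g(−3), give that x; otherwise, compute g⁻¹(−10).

Both pieces are strictly increasing (slopes 2 and 8), so each is injective on its own interval.
The left piece maps (−∞, −3) onto (−∞, −7); the right piece maps [−3, ∞) onto [−2, ∞).
These images are disjoint, so no value is attained by both pieces. Hence g is injective.
Because the two images are disjoint, no x < −3 has g(x) = g(−3), so we compute g⁻¹(−10): −10 lies in (−∞, −7), so solve 2x − 1 = −10: x = (−10 + 1)/2 = −9/2.

-9/2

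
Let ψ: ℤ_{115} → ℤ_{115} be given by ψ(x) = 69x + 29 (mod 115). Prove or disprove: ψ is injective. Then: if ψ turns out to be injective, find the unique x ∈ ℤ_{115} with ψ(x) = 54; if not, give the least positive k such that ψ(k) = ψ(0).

5

We have gcd(69, 115) = 23 > 1. Taking s = 0 and t = 5: ψ(0) = 29 and ψ(5) = 69·5 + 29 = 374 ≡ 29 (mod 115).
So ψ(0) = ψ(5) while 0 ≠ 5, so ψ is not injective.
Since ψ is not injective, we find the least positive k with ψ(k) = ψ(0): this means 69k ≡ 0 (mod 115), i.e. 115 ∣ 69k. Since gcd(69, 115) = 23, dividing through by 23 this holds exactly when 5 ∣ 3k, and as gcd(3, 5) = 1, exactly when 5 ∣ k.
The smallest positive such k is 5.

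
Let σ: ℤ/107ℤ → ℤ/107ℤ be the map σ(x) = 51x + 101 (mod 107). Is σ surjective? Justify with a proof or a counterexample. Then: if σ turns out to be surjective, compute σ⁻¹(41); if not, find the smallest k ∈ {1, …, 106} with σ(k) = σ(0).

24

Since gcd(51, 107) = 1, 51 is invertible modulo 107. Euclid's algorithm: 107 = 2·51 + 5, 51 = 10·5 + 1; back-substituting gives 1 = 21·51 − 10·107, so 51⁻¹ ≡ 21 (mod 107).
For any y ∈ ℤ/107ℤ, x = 21(y − 101) mod 107 satisfies σ(x) = 51·21(y − 101) + 101 ≡ y (since 51·21 ≡ 1 mod 107). So every y has a preimage.
So σ is surjective.
Since σ is surjective, we compute σ⁻¹(41): solve 51x + 101 ≡ 41 (mod 107), i.e. 51x ≡ 47 (mod 107).
Multiplying by 51⁻¹ = 21 gives x ≡ 21·47 = 987 = 9·107 + 24 ≡ 24 (mod 107).
Check: σ(24) = 51·24 + 101 = 1325 = 12·107 + 41 ≡ 41 (mod 107).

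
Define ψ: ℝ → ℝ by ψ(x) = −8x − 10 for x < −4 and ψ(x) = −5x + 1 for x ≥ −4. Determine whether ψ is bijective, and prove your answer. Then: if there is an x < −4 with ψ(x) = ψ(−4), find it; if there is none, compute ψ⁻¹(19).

Both pieces are strictly decreasing (slopes −8 and −5), so each is injective on its own interval.
The left piece maps (−∞, −4) onto (22, ∞); the right piece maps [−4, ∞) onto (−∞, 21].
The images leave a gap (22 has no preimage), so ψ is not surjective, hence not bijective.
Because the two images are disjoint, no x < −4 has ψ(x) = ψ(−4), so we compute ψ⁻¹(19): 19 lies in (−∞, 21], so solve −5x + 1 = 19: x = (19 − 1)/(−5) = −18/5.

-18/5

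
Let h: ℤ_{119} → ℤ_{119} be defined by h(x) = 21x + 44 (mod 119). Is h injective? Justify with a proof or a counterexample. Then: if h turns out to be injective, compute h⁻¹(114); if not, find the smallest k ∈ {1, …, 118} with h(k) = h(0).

17

Recall that injectivity means: for all a, b in the domain, h(a) = h(b) implies a = b.
We have gcd(21, 119) = 7 > 1. Taking a = 0 and b = 17: h(0) = 44 and h(17) = 21·17 + 44 = 401 ≡ 44 (mod 119).
So h(0) = h(17) while 0 ≠ 17, hence h is not injective.
Since h is not injective, we find the least positive k with h(k) = h(0): this means 21k ≡ 0 (mod 119), i.e. 119 ∣ 21k. Since gcd(21, 119) = 7, dividing through by 7 this holds exactly when 17 ∣ 3k, and as gcd(3, 17) = 1, exactly when 17 ∣ k.
The smallest positive such k is 17.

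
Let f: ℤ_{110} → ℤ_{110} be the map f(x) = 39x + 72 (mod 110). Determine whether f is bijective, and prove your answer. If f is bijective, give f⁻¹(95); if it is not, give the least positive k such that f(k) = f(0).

57

Recall: f is injective if f(a) = f(b) implies a = b.
Suppose f(a) = f(b) in ℤ_{110}. Then 39a + 72 ≡ 39b + 72 (mod 110), hence 39(a − b) ≡ 0 (mod 110).
Since gcd(39, 110) = 1, 39 is invertible modulo 110, therefore a − b ≡ 0 (mod 110), i.e. a = b.
We now compute 39⁻¹ mod 110 explicitly. Euclid's algorithm: 110 = 2·39 + 32, 39 = 1·32 + 7, 32 = 4·7 + 4, 7 = 1·4 + 3, 4 = 1·3 + 1; back-substituting gives 1 = 79·39 − 28·110, so 39⁻¹ ≡ 79 (mod 110).
For any y ∈ ℤ_{110}, x = 79(y − 72) mod 110 satisfies f(x) = 39·79(y − 72) + 72 ≡ y (since 39·79 ≡ 1 mod 110). So every y has a preimage.
So f is bijective.
Since f is bijective, we compute f⁻¹(95): solve 39x + 72 ≡ 95 (mod 110), i.e. 39x ≡ 23 (mod 110).
Multiplying by 39⁻¹ = 79 gives x ≡ 79·23 = 1817 = 16·110 + 57 ≡ 57 (mod 110).
Check: f(57) = 39·57 + 72 = 2295 = 20·110 + 95 ≡ 95 (mod 110).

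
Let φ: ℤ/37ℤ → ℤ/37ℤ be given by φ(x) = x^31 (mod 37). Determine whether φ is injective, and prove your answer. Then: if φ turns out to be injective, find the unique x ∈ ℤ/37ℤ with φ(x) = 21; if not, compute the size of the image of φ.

Since 37 is prime, the nonzero elements of ℤ/37ℤ form a cyclic group of order 36.
As gcd(31, 36) = 1, raising to the 31st power is a bijection on this group: if x_1^31 ≡ x_2^31 then (x_1x_2^{−1})^31 = 1, and the only element of order dividing gcd(31, 36) = 1 is 1, so x_1 = x_2.
With φ(0) = 0 this makes φ injective on all of ℤ/37ℤ, hence bijective (finite equal-size domain and codomain). In particular φ is injective.
Since φ is injective, we find the preimage of 21. The inverse of x ↦ x^31 on (ℤ/37ℤ)^× is x ↦ x^7, because 31·7 = 217 = 6·36 + 1 ≡ 1 (mod 36) and x^{36} = 1 for x ≠ 0 (Fermat). So φ⁻¹(21) = 21^7 mod 37.
Repeated squaring mod 37: 21^1 ≡ 21, 21^2 ≡ 21² = 441 ≡ 34, 21^4 ≡ 34² = 1156 ≡ 9. Since 7 = 4 + 2 + 1, 21^7 ≡ 9·34·21: 9·34 = 306 ≡ 10, then 10·21 = 210 ≡ 25. So 21^7 ≡ 25 (mod 37).
Hence φ⁻¹(21) = 25.

25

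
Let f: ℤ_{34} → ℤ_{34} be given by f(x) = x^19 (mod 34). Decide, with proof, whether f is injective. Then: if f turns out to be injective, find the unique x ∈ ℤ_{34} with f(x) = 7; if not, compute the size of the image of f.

31

Computing x^19 mod 34 for each x (by repeated squaring, reducing mod 34 at every step), the values f(0), f(1), …, f(33) are: 0, 1, 8, 27, 30, 23, 12, 3, 2, 15, 14, 5, 28, 21, 24, 9, 16, 17, 18, 25, 10, 13, 6, 29, 20, 19, 32, 31, 22, 11, 4, 7, 26, 33.
Every element of ℤ_{34} appears exactly once in this list, so f is a bijection, and in particular injective.
Since f is injective, we read off the preimage of 7 from the same table: f(31) = 7, so f⁻¹(7) = 31.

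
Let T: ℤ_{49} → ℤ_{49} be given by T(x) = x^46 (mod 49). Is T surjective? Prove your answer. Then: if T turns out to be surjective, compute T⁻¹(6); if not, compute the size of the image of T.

22

T(0) = 0^46 = 0.
T(7): Repeated squaring mod 49: 7^1 ≡ 7, 7^2 ≡ 7² = 49 ≡ 0, 7^4 ≡ 0² = 0, 7^8 ≡ 0² = 0, 7^16 ≡ 0² = 0, 7^32 ≡ 0² = 0. Since 46 = 32 + 8 + 4 + 2, 7^46 ≡ 0·0·0·0: 0·0 = 0, then 0·0 = 0, then 0·0 = 0. So 7^46 ≡ 0 (mod 49).
So T(0) = T(7) = 0 while 0 ≠ 7, thus T is not injective.
A non-injective map from the 49-element set ℤ_{49} to itself takes at most 48 distinct values, so it cannot be surjective. Hence T is not surjective.
Since T is not surjective, we determine |image(T)|. Computing x^46 mod 49 for each x (by repeated squaring, reducing mod 49 at every step), the values T(0), T(1), …, T(48) are: 0, 1, 16, 32, 11, 37, 22, 0, 29, 44, 4, 39, 9, 43, 0, 8, 23, 25, 18, 30, 15, 0, 36, 2, 46, 46, 2, 36, 0, 15, 30, 18, 25, 23, 8, 0, 43, 9, 39, 4, 44, 29, 0, 22, 37, 11, 32, 16, 1.
The distinct values are {0, 1, 2, 4, 8, 9, 11, 15, 16, 18, 22, 23, 25, 29, 30, 32, 36, 37, 39, 43, 44, 46}; there are 22 of them.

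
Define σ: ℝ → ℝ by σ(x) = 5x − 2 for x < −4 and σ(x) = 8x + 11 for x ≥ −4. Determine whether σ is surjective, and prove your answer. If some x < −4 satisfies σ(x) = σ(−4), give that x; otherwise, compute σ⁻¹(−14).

Both pieces are strictly increasing (slopes 5 and 8), so each is injective on its own interval.
The left piece maps (−∞, −4) onto (−∞, −22); the right piece maps [−4, ∞) onto [−21, ∞).
The union (−∞, −22) ∪ [−21, ∞) omits the interval between −22 and −21; in particular −22 has no preimage. So σ is not surjective.
Because the two images are disjoint, no x < −4 has σ(x) = σ(−4), so we compute σ⁻¹(−14): −14 lies in [−21, ∞), so solve 8x + 11 = −14: x = (−14 − 11)/8 = −25/8.

-25/8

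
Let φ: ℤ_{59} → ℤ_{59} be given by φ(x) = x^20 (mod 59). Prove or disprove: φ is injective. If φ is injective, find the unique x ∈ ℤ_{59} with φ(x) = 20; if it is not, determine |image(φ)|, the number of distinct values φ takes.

φ(29): Repeated squaring mod 59: 29^1 ≡ 29, 29^2 ≡ 29² = 841 ≡ 15, 29^4 ≡ 15² = 225 ≡ 48, 29^8 ≡ 48² = 2304 ≡ 3, 29^16 ≡ 3² = 9. Since 20 = 16 + 4, 29^20 ≡ 9·48: 9·48 = 432 ≡ 19. So 29^20 ≡ 19 (mod 59).
φ(30): Repeated squaring mod 59: 30^1 ≡ 30, 30^2 ≡ 30² = 900 ≡ 15, 30^4 ≡ 15² = 225 ≡ 48, 30^8 ≡ 48² = 2304 ≡ 3, 30^16 ≡ 3² = 9. Since 20 = 16 + 4, 30^20 ≡ 9·48: 9·48 = 432 ≡ 19. So 30^20 ≡ 19 (mod 59).
So φ(29) = φ(30) = 19 while 29 ≠ 30, so φ is not injective.
Since φ is not injective, we determine |image(φ)|. Computing x^20 mod 59 for each x (by repeated squaring, reducing mod 59 at every step), the values φ(0), φ(1), …, φ(58) are: 0, 1, 28, 41, 17, 16, 27, 25, 4, 29, 35, 49, 48, 57, 51, 7, 53, 26, 45, 5, 36, 22, 15, 21, 46, 20, 3, 9, 12, 19, 19, 12, 9, 3, 20, 46, 21, 15, 22, 36, 5, 45, 26, 53, 7, 51, 57, 48, 49, 35, 29, 4, 25, 27, 16, 17, 41, 28, 1.
The distinct values are {0, 1, 3, 4, 5, 7, 9, 12, 15, 16, 17, 19, 20, 21, 22, 25, 26, 27, 28, 29, 35, 36, 41, 45, 46, 48, 49, 51, 53, 57}; there are 30 of them.

30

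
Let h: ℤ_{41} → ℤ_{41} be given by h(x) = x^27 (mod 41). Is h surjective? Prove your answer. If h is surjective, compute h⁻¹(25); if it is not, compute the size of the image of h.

Since 41 is prime, the nonzero elements of ℤ_{41} form a cyclic group of order 40.
As gcd(27, 40) = 1, raising to the 27th power is a bijection on this group: if x_1^27 ≡ x_2^27 then (x_1x_2^{−1})^27 = 1, and the only element of order dividing gcd(27, 40) = 1 is 1, so x_1 = x_2.
With h(0) = 0 this makes h injective on all of ℤ_{41}, hence bijective (finite equal-size domain and codomain). In particular h is surjective.
Since h is surjective, we find the preimage of 25. The inverse of x ↦ x^27 on (ℤ_{41})^× is x ↦ x^3, because 27·3 = 81 = 2·40 + 1 ≡ 1 (mod 40) and x^{40} = 1 for x ≠ 0 (Fermat). So h⁻¹(25) = 25^3 mod 41.
Repeated squaring mod 41: 25^1 ≡ 25, 25^2 ≡ 25² = 625 ≡ 10. Since 3 = 2 + 1, 25^3 ≡ 10·25: 10·25 = 250 ≡ 4. So 25^3 ≡ 4 (mod 41).
Hence h⁻¹(25) = 4.

4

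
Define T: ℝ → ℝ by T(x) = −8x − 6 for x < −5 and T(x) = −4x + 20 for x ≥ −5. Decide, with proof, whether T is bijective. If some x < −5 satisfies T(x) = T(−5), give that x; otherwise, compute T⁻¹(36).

Both pieces are strictly decreasing (slopes −8 and −4), so each is injective on its own interval.
The left piece maps (−∞, −5) onto (34, ∞); the right piece maps [−5, ∞) onto (−∞, 40].
These images overlap. In particular T(−5) = 40 (right piece), and solving −8x − 6 = 40 on the left piece gives x = −23/4 < −5.
So T(−23/4) = T(−5) with −23/4 ≠ −5, and T is not injective, hence not bijective. This x = −23/4 is the requested value below −5.

-23/4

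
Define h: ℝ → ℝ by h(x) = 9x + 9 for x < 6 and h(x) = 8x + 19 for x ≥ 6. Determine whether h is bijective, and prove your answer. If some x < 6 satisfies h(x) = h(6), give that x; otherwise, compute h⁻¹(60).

Both pieces are strictly increasing (slopes 9 and 8), so each is injective on its own interval.
The left piece maps (−∞, 6) onto (−∞, 63); the right piece maps [6, ∞) onto [67, ∞).
The images leave a gap (63 has no preimage), so h is not surjective, hence not bijective.
Because the two images are disjoint, no x < 6 has h(x) = h(6), so we compute h⁻¹(60): 60 lies in (−∞, 63), so solve 9x + 9 = 60: x = (60 − 9)/9 = 17/3.

17/3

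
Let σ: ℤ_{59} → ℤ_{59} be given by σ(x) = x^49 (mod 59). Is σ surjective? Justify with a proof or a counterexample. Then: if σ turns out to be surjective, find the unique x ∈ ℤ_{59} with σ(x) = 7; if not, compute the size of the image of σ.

Since 59 is prime, the nonzero elements of ℤ_{59} form a cyclic group of order 58.
As gcd(49, 58) = 1, raising to the 49th power is a bijection on this group: if s^49 ≡ t^49 then (st^{−1})^49 = 1, and the only element of order dividing gcd(49, 58) = 1 is 1, so s = t.
With σ(0) = 0 this makes σ injective on all of ℤ_{59}, hence bijective (finite equal-size domain and codomain). In particular σ is surjective.
Since σ is surjective, we find the preimage of 7. The inverse of x ↦ x^49 on (ℤ_{59})^× is x ↦ x^45, because 49·45 = 2205 = 38·58 + 1 ≡ 1 (mod 58) and x^{58} = 1 for x ≠ 0 (Fermat). So σ⁻¹(7) = 7^45 mod 59.
Repeated squaring mod 59: 7^1 ≡ 7, 7^2 ≡ 7² = 49, 7^4 ≡ 49² = 2401 ≡ 41, 7^8 ≡ 41² = 1681 ≡ 29, 7^16 ≡ 29² = 841 ≡ 15, 7^32 ≡ 15² = 225 ≡ 48. Since 45 = 32 + 8 + 4 + 1, 7^45 ≡ 48·29·41·7: 48·29 = 1392 ≡ 35, then 35·41 = 1435 ≡ 19, then 19·7 = 133 ≡ 15. So 7^45 ≡ 15 (mod 59).
Hence σ⁻¹(7) = 15.

15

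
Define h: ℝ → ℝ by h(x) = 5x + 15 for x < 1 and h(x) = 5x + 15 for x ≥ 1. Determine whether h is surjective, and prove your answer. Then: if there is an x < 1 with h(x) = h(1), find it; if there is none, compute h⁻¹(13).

-2/5

Both pieces are strictly increasing (slopes 5 and 5), so each is injective on its own interval.
The left piece maps (−∞, 1) onto (−∞, 20); the right piece maps [1, ∞) onto [20, ∞).
These images together cover ℝ, so h is surjective.
Because the two images are disjoint, no x < 1 has h(x) = h(1), so we compute h⁻¹(13): 13 lies in (−∞, 20), so solve 5x + 15 = 13: x = (13 − 15)/5 = −2/5.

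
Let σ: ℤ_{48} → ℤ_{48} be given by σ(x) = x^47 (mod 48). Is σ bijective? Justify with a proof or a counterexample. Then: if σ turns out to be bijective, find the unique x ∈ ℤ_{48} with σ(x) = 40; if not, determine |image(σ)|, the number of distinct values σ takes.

σ(0) = 0^47 = 0.
σ(6): Repeated squaring mod 48: 6^1 ≡ 6, 6^2 ≡ 6² = 36, 6^4 ≡ 36² = 1296 ≡ 0, 6^8 ≡ 0² = 0, 6^16 ≡ 0² = 0, 6^32 ≡ 0² = 0. Since 47 = 32 + 8 + 4 + 2 + 1, 6^47 ≡ 0·0·0·36·6: 0·0 = 0, then 0·0 = 0, then 0·36 = 0, then 0·6 = 0. So 6^47 ≡ 0 (mod 48).
So σ(0) = σ(6) = 0 while 0 ≠ 6, therefore σ is not injective, hence not bijective.
Since σ is not bijective, we determine |image(σ)|. Computing x^47 mod 48 for each x (by repeated squaring, reducing mod 48 at every step), the values σ(0), σ(1), …, σ(47) are: 0, 1, 32, 27, 16, 29, 0, 7, 32, 9, 16, 35, 0, 37, 32, 15, 16, 17, 0, 43, 32, 45, 16, 23, 0, 25, 32, 3, 16, 5, 0, 31, 32, 33, 16, 11, 0, 13, 32, 39, 16, 41, 0, 19, 32, 21, 16, 47.
The distinct values are {0, 1, 3, 5, 7, 9, 11, 13, 15, 16, 17, 19, 21, 23, 25, 27, 29, 31, 32, 33, 35, 37, 39, 41, 43, 45, 47}; there are 27 of them.

27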